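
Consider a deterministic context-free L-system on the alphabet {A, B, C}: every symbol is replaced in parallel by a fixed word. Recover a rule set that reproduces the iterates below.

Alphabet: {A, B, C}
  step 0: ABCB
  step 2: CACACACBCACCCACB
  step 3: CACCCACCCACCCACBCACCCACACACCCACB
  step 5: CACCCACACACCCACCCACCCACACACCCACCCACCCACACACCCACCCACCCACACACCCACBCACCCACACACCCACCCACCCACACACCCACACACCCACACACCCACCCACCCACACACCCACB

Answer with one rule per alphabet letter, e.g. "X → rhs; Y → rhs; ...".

A->CC, B->CB, C->CA

  step 2 ⇒ step 3: CACACACBCACCCACB ⇒ CA·CC·CA·CC·CA·CC·CA·CB·CA·CC·CA·CA·CA·CC·CA·CB
    A ↦ CC
    B ↦ CB
    C ↦ CA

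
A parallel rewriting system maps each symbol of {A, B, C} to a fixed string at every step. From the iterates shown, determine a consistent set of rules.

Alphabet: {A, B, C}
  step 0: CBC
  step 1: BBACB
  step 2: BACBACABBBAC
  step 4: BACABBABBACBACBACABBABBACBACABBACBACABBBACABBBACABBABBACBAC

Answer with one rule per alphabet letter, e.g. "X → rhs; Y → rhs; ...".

  step 1 ⇒ step 2: BBACB ⇒ BAC·BAC·AB·B·BAC
    A ↦ AB
    B ↦ BAC
    C ↦ B

A->AB, B->BAC, C->B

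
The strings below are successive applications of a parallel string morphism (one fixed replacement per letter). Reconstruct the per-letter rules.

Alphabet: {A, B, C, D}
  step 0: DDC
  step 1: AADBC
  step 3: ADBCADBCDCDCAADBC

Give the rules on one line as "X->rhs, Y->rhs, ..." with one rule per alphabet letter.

  step 0 ⇒ step 1: DDC ⇒ A·A·DBC
    C ↦ DBC
    D ↦ A
    A ↦ DC  (constrained at step 1)
    B ↦ A  (constrained at step 1)

A->DC, B->A, C->DBC, D->A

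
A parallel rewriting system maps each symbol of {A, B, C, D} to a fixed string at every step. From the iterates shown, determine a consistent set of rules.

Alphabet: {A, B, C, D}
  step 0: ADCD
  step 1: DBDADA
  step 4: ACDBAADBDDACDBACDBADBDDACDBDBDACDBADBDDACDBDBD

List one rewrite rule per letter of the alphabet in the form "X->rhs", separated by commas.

A->DBD, B->CDB, C->D, D->A

  step 0 ⇒ step 1: ADCD ⇒ DBD·A·D·A
    A ↦ DBD
    C ↦ D
    D ↦ A
    B ↦ CDB  (constrained at step 1)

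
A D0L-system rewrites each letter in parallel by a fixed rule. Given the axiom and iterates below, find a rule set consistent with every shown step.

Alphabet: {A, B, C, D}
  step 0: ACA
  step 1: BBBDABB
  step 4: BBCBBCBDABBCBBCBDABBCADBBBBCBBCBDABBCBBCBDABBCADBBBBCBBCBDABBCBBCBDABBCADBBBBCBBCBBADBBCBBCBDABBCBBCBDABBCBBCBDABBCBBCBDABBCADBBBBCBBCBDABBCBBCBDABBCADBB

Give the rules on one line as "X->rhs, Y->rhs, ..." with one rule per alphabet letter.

  step 0 ⇒ step 1: ACA ⇒ BB·BDA·BB
    A ↦ BB
    C ↦ BDA
    B ↦ BBC  (constrained at step 1)
    D ↦ AD  (constrained at step 1)

A->BB, B->BBC, C->BDA, D->AD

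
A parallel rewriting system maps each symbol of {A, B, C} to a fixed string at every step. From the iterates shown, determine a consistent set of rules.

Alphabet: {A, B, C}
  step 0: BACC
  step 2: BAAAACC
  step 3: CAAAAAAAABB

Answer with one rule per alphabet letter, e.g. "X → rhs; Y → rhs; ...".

A->AA, B->C, C->B

  step 2 ⇒ step 3: BAAAACC ⇒ C·AA·AA·AA·AA·B·B
    A ↦ AA
    B ↦ C
    C ↦ B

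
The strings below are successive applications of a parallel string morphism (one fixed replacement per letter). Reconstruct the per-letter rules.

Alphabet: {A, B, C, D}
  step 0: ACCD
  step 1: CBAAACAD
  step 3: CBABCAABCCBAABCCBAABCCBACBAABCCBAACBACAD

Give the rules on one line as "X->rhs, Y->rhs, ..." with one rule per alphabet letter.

  step 0 ⇒ step 1: ACCD ⇒ CBA·A·A·CAD
    A ↦ CBA
    C ↦ A
    D ↦ CAD
    B ↦ BC  (constrained at step 1)

A->CBA, B->BC, C->A, D->CAD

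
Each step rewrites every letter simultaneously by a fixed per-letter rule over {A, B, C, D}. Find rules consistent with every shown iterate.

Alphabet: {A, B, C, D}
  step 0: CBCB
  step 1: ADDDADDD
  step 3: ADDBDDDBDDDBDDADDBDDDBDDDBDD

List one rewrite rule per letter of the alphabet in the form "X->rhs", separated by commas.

A->C, B->DD, C->AD, D->DB

  step 0 ⇒ step 1: CBCB ⇒ AD·DD·AD·DD
    B ↦ DD
    C ↦ AD
    A ↦ C  (constrained at step 1)
    D ↦ DB  (constrained at step 1)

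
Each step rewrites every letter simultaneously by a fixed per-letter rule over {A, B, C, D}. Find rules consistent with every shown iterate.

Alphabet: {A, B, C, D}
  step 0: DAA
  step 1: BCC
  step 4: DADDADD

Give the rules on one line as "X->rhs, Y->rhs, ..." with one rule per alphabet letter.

  step 0 ⇒ step 1: DAA ⇒ B·C·C
    A ↦ C
    D ↦ B
    B ↦ D  (constrained at step 1)
    C ↦ AD  (constrained at step 1)

A->C, B->D, C->AD, D->B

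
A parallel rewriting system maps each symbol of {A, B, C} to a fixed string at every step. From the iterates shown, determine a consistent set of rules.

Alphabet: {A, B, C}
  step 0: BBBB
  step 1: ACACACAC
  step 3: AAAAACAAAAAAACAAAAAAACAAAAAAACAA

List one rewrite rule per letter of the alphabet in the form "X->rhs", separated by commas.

A->AA, B->AC, C->BA

  step 0 ⇒ step 1: BBBB ⇒ AC·AC·AC·AC
    B ↦ AC
    A ↦ AA  (constrained at step 1)
    C ↦ BA  (constrained at step 1)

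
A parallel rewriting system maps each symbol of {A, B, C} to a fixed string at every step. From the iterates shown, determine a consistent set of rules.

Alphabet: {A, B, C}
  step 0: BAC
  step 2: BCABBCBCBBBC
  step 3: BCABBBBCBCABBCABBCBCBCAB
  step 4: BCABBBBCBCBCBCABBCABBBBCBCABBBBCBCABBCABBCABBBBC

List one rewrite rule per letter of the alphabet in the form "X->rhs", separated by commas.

  step 3 ⇒ step 4: BCABBBBCBCABBCABBCBCBCAB ⇒ BC·AB·BB·BC·BC·BC·BC·AB·BC·AB·BB·BC·BC·AB·BB·BC·BC·AB·BC·AB·BC·AB·BB·BC
    A ↦ BB
    B ↦ BC
    C ↦ AB

A->BB, B->BC, C->AB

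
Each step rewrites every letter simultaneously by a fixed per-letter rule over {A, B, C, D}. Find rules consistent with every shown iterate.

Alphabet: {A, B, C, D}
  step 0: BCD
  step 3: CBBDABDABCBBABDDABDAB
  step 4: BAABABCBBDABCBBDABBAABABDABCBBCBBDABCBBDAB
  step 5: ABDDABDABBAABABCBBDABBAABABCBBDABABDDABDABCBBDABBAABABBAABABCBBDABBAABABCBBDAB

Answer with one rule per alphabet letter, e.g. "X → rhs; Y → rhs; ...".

  step 4 ⇒ step 5: BAABABCBBDABCBBDABBAABABDABCBBCBBDABCBBDAB ⇒ AB·D·D·AB·D·AB·BA·AB·AB·CBB·D·AB·BA·AB·AB·CBB·D·AB·AB·D·D·AB·D·AB·CBB·D·AB·BA·AB·AB·BA·AB·AB·CBB·D·AB·BA·AB·AB·CBB·D·AB
    A ↦ D
    B ↦ AB
    C ↦ BA
    D ↦ CBB

A->D, B->AB, C->BA, D->CBB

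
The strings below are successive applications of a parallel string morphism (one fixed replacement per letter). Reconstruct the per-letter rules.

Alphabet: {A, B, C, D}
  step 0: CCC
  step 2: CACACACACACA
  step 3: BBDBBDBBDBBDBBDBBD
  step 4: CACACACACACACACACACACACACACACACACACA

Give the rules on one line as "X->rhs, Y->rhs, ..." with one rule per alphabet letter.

  step 3 ⇒ step 4: BBDBBDBBDBBDBBDBBD ⇒ CA·CA·CA·CA·CA·CA·CA·CA·CA·CA·CA·CA·CA·CA·CA·CA·CA·CA
    B ↦ CA
    D ↦ CA
  step 2 ⇒ step 3: CACACACACACA ⇒ BB·D·BB·D·BB·D·BB·D·BB·D·BB·D
    A ↦ D
  step 2 ⇒ step 3: CACACACACACA ⇒ BB·D·BB·D·BB·D·BB·D·BB·D·BB·D
    C ↦ BB

A->D, B->CA, C->BB, D->CA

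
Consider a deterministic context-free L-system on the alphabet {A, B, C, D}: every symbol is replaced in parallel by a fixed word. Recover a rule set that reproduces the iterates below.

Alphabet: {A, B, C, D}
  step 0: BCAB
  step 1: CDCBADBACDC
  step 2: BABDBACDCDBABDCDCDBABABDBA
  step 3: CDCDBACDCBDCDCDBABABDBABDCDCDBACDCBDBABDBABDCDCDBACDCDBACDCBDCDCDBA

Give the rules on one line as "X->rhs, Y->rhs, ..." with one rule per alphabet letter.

A->DBA, B->CDC, C->BA, D->BD

  step 2 ⇒ step 3: BABDBACDCDBABDCDCDBABABDBA ⇒ CDC·DBA·CDC·BD·CDC·DBA·BA·BD·BA·BD·CDC·DBA·CDC·BD·BA·BD·BA·BD·CDC·DBA·CDC·DBA·CDC·BD·CDC·DBA
    A ↦ DBA
    B ↦ CDC
    C ↦ BA
    D ↦ BD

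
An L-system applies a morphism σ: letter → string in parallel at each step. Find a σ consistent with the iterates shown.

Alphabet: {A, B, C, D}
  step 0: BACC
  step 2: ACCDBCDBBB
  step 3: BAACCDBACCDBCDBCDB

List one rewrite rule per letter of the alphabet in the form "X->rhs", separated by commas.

  step 2 ⇒ step 3: ACCDBCDBBB ⇒ B·A·A·C·CDB·A·C·CDB·CDB·CDB
    A ↦ B
    B ↦ CDB
    C ↦ A
    D ↦ C

A->B, B->CDB, C->A, D->C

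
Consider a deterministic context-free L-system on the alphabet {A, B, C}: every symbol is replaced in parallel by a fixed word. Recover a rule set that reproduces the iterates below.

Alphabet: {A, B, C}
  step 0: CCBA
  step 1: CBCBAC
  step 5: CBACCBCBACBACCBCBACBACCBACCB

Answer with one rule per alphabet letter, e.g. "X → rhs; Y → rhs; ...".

A->C, B->A, C->CB

  step 0 ⇒ step 1: CCBA ⇒ CB·CB·A·C
    A ↦ C
    B ↦ A
    C ↦ CB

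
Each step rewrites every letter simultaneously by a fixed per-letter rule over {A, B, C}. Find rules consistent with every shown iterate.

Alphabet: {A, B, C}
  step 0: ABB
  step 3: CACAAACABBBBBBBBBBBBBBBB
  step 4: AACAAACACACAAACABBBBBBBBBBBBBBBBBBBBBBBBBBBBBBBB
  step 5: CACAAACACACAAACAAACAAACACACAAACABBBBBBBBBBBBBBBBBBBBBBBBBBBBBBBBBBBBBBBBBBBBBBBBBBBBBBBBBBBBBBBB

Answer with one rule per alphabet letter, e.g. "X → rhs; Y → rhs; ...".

  step 4 ⇒ step 5: AACAAACACACAAACABBBBBBBBBBBBBBBBBBBBBBBBBBBBBBBB ⇒ CA·CA·AA·CA·CA·CA·AA·CA·AA·CA·AA·CA·CA·CA·AA·CA·BB·BB·BB·BB·BB·BB·BB·BB·BB·BB·BB·BB·BB·BB·BB·BB·BB·BB·BB·BB·BB·BB·BB·BB·BB·BB·BB·BB·BB·BB·BB·BB
    A ↦ CA
    B ↦ BB
    C ↦ AA

A->CA, B->BB, C->AA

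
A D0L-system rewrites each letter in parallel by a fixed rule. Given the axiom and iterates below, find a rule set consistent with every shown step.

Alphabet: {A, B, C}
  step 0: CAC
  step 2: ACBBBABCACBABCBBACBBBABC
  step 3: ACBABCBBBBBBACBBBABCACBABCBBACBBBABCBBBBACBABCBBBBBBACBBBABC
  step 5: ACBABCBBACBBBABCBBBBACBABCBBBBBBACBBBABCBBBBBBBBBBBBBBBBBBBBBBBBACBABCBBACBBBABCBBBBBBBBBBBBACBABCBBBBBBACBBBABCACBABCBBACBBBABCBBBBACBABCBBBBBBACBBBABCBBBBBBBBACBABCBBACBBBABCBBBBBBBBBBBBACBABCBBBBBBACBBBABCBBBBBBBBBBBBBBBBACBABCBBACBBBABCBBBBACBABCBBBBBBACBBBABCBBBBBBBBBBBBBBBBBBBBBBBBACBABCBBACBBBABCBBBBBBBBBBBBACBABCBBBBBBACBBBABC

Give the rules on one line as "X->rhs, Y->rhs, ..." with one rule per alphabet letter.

A->ACB, B->BB, C->ABC

  step 2 ⇒ step 3: ACBBBABCACBABCBBACBBBABC ⇒ ACB·ABC·BB·BB·BB·ACB·BB·ABC·ACB·ABC·BB·ACB·BB·ABC·BB·BB·ACB·ABC·BB·BB·BB·ACB·BB·ABC
    A ↦ ACB
    B ↦ BB
    C ↦ ABC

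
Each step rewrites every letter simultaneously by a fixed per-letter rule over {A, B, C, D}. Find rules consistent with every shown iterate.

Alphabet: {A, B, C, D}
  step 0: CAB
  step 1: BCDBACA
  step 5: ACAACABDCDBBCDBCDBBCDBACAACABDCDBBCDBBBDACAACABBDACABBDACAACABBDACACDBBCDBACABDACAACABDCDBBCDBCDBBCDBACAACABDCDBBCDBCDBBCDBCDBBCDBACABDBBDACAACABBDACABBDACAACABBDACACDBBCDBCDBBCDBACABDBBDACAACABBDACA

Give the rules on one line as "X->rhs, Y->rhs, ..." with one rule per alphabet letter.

  step 0 ⇒ step 1: CAB ⇒ B·CDB·ACA
    A ↦ CDB
    B ↦ ACA
    C ↦ B
    D ↦ BD  (constrained at step 1)

A->CDB, B->ACA, C->B, D->BD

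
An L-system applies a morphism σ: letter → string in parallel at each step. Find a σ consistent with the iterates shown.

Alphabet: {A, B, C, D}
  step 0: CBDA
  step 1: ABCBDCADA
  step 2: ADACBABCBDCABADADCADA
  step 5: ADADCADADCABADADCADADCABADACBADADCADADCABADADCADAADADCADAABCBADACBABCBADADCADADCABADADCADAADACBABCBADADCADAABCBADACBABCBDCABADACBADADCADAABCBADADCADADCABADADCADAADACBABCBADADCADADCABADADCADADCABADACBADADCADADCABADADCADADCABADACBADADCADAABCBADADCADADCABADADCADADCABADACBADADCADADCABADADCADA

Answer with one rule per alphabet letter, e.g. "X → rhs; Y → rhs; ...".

A->ADA, B->CB, C->AB, D->DC

  step 1 ⇒ step 2: ABCBDCADA ⇒ ADA·CB·AB·CB·DC·AB·ADA·DC·ADA
    A ↦ ADA
    B ↦ CB
    C ↦ AB
    D ↦ DC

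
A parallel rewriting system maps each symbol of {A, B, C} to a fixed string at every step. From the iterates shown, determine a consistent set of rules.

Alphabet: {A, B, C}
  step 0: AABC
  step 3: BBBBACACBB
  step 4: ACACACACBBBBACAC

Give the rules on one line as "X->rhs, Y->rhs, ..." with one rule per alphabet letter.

A->B, B->AC, C->B

  step 3 ⇒ step 4: BBBBACACBB ⇒ AC·AC·AC·AC·B·B·B·B·AC·AC
    A ↦ B
    B ↦ AC
    C ↦ B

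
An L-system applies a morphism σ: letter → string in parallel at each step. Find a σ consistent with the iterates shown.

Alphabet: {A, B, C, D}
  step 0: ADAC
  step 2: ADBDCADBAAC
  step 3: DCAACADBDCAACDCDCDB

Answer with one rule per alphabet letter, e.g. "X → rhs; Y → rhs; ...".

  step 2 ⇒ step 3: ADBDCADBAAC ⇒ DC·A·AC·A·DB·DC·A·AC·DC·DC·DB
    A ↦ DC
    B ↦ AC
    C ↦ DB
    D ↦ A

A->DC, B->AC, C->DB, D->A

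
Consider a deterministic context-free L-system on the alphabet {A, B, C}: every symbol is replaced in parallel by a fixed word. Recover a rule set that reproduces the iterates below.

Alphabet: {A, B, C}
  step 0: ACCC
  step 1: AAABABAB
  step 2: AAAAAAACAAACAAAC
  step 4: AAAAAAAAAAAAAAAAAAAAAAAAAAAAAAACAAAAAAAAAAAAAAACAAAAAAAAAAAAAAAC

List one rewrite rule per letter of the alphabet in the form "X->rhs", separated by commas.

A->AA, B->AC, C->AB

  step 1 ⇒ step 2: AAABABAB ⇒ AA·AA·AA·AC·AA·AC·AA·AC
    A ↦ AA
    B ↦ AC
  step 0 ⇒ step 1: ACCC ⇒ AA·AB·AB·AB
    C ↦ AB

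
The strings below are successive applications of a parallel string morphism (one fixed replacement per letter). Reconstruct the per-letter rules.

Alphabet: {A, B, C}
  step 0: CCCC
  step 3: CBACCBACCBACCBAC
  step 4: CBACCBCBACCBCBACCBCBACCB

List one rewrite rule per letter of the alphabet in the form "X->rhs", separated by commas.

  step 3 ⇒ step 4: CBACCBACCBACCBAC ⇒ CB·A·C·CB·CB·A·C·CB·CB·A·C·CB·CB·A·C·CB
    A ↦ C
    B ↦ A
    C ↦ CB

A->C, B->A, C->CB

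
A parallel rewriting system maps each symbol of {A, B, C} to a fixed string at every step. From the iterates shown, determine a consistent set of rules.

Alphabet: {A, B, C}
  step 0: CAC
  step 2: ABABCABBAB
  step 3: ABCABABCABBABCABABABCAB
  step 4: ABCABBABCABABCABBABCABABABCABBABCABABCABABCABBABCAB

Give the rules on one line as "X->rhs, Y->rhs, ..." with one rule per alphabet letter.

  step 3 ⇒ step 4: ABCABABCABBABCABABABCAB ⇒ ABC·AB·B·ABC·AB·ABC·AB·B·ABC·AB·AB·ABC·AB·B·ABC·AB·ABC·AB·ABC·AB·B·ABC·AB
    A ↦ ABC
    B ↦ AB
    C ↦ B

A->ABC, B->AB, C->B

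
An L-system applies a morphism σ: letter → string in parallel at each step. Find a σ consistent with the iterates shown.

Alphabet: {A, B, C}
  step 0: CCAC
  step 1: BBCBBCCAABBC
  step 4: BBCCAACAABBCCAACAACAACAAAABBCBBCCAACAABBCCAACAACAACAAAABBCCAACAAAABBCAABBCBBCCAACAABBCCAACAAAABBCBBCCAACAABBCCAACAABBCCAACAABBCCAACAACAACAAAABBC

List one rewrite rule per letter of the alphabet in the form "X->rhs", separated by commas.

A->CAA, B->A, C->BBC

  step 0 ⇒ step 1: CCAC ⇒ BBC·BBC·CAA·BBC
    A ↦ CAA
    C ↦ BBC
    B ↦ A  (constrained at step 1)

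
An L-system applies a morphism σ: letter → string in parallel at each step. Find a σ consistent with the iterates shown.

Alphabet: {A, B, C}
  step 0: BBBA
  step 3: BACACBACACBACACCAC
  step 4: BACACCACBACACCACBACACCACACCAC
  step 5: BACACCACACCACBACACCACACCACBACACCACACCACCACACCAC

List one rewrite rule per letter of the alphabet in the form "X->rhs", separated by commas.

  step 4 ⇒ step 5: BACACCACBACACCACBACACCACACCAC ⇒ BA·C·AC·C·AC·AC·C·AC·BA·C·AC·C·AC·AC·C·AC·BA·C·AC·C·AC·AC·C·AC·C·AC·AC·C·AC
    A ↦ C
    B ↦ BA
    C ↦ AC

A->C, B->BA, C->AC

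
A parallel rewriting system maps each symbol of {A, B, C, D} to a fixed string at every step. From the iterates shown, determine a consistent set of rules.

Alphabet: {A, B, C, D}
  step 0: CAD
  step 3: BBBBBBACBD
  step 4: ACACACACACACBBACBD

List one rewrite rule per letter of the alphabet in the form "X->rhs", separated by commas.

  step 3 ⇒ step 4: BBBBBBACBD ⇒ AC·AC·AC·AC·AC·AC·B·B·AC·BD
    A ↦ B
    B ↦ AC
    C ↦ B
    D ↦ BD

A->B, B->AC, C->B, D->BD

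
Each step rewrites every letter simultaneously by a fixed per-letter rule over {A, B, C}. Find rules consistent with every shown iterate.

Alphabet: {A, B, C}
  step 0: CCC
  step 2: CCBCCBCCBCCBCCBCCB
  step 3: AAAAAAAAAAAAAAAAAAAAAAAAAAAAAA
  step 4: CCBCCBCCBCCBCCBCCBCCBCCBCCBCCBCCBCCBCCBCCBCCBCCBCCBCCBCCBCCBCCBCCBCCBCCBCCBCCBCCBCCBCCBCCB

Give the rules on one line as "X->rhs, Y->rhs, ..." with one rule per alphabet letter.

  step 3 ⇒ step 4: AAAAAAAAAAAAAAAAAAAAAAAAAAAAAA ⇒ CCB·CCB·CCB·CCB·CCB·CCB·CCB·CCB·CCB·CCB·CCB·CCB·CCB·CCB·CCB·CCB·CCB·CCB·CCB·CCB·CCB·CCB·CCB·CCB·CCB·CCB·CCB·CCB·CCB·CCB
    A ↦ CCB
  step 2 ⇒ step 3: CCBCCBCCBCCBCCBCCB ⇒ AA·AA·A·AA·AA·A·AA·AA·A·AA·AA·A·AA·AA·A·AA·AA·A
    B ↦ A
  step 2 ⇒ step 3: CCBCCBCCBCCBCCBCCB ⇒ AA·AA·A·AA·AA·A·AA·AA·A·AA·AA·A·AA·AA·A·AA·AA·A
    C ↦ AA

A->CCB, B->A, C->AA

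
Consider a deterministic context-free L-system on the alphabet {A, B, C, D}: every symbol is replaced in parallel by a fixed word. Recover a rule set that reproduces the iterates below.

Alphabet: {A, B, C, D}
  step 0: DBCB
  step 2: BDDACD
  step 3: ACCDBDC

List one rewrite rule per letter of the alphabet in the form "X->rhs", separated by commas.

A->D, B->A, C->BD, D->C

  step 2 ⇒ step 3: BDDACD ⇒ A·C·C·D·BD·C
    A ↦ D
    B ↦ A
    C ↦ BD
    D ↦ C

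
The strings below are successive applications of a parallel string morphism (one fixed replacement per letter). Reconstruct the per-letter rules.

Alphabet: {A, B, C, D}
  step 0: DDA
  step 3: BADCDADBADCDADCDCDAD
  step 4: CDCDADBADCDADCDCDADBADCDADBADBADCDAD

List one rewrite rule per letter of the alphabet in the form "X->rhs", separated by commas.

A->CD, B->CD, C->B, D->AD

  step 3 ⇒ step 4: BADCDADBADCDADCDCDAD ⇒ CD·CD·AD·B·AD·CD·AD·CD·CD·AD·B·AD·CD·AD·B·AD·B·AD·CD·AD
    A ↦ CD
    B ↦ CD
    C ↦ B
    D ↦ AD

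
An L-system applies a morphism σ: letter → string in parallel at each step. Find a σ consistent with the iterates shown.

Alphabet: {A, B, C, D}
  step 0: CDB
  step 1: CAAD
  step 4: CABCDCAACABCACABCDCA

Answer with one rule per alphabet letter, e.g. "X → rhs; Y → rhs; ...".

  step 0 ⇒ step 1: CDB ⇒ CA·A·D
    B ↦ D
    C ↦ CA
    D ↦ A
    A ↦ BC  (constrained at step 1)

A->BC, B->D, C->CA, D->A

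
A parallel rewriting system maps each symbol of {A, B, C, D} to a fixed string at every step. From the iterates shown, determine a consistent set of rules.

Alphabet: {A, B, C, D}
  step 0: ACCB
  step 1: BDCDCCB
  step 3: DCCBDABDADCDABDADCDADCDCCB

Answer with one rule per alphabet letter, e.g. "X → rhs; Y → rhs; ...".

  step 0 ⇒ step 1: ACCB ⇒ B·DC·DC·CB
    A ↦ B
    B ↦ CB
    C ↦ DC
    D ↦ DA  (constrained at step 1)

A->B, B->CB, C->DC, D->DA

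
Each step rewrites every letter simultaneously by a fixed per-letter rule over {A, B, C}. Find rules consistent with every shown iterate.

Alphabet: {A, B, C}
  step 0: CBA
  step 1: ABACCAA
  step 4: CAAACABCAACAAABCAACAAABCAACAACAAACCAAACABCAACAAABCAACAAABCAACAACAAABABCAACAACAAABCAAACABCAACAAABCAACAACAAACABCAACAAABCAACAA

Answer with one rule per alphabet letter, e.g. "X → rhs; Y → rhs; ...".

  step 0 ⇒ step 1: CBA ⇒ AB·AC·CAA
    A ↦ CAA
    B ↦ AC
    C ↦ AB

A->CAA, B->AC, C->AB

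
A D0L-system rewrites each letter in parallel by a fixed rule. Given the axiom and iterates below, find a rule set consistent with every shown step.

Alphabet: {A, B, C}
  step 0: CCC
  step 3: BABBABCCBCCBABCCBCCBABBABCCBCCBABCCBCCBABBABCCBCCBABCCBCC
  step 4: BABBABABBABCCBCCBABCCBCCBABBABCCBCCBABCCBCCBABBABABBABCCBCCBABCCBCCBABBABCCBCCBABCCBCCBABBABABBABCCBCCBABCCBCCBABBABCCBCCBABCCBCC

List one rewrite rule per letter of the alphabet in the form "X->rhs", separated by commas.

A->B, B->BA, C->BCC

  step 3 ⇒ step 4: BABBABCCBCCBABCCBCCBABBABCCBCCBABCCBCCBABBABCCBCCBABCCBCC ⇒ BA·B·BA·BA·B·BA·BCC·BCC·BA·BCC·BCC·BA·B·BA·BCC·BCC·BA·BCC·BCC·BA·B·BA·BA·B·BA·BCC·BCC·BA·BCC·BCC·BA·B·BA·BCC·BCC·BA·BCC·BCC·BA·B·BA·BA·B·BA·BCC·BCC·BA·BCC·BCC·BA·B·BA·BCC·BCC·BA·BCC·BCC
    A ↦ B
    B ↦ BA
    C ↦ BCC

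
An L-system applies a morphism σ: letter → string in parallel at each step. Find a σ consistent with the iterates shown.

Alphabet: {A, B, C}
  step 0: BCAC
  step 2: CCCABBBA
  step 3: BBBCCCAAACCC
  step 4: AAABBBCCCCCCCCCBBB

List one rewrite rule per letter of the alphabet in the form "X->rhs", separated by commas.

  step 3 ⇒ step 4: BBBCCCAAACCC ⇒ A·A·A·B·B·B·CCC·CCC·CCC·B·B·B
    A ↦ CCC
    B ↦ A
    C ↦ B

A->CCC, B->A, C->B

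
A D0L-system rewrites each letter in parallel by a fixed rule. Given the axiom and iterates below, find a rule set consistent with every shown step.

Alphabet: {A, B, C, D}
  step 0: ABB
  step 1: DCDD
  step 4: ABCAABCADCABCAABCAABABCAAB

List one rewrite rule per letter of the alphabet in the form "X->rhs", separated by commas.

A->DC, B->D, C->CA, D->AB

  step 0 ⇒ step 1: ABB ⇒ DC·D·D
    A ↦ DC
    B ↦ D
    C ↦ CA  (constrained at step 1)
    D ↦ AB  (constrained at step 1)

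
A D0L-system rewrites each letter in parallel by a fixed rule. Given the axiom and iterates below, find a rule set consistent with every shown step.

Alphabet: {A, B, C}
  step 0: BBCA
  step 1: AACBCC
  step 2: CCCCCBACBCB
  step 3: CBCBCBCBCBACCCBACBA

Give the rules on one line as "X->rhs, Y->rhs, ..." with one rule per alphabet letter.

  step 2 ⇒ step 3: CCCCCBACBCB ⇒ CB·CB·CB·CB·CB·A·CC·CB·A·CB·A
    A ↦ CC
    B ↦ A
    C ↦ CB

A->CC, B->A, C->CB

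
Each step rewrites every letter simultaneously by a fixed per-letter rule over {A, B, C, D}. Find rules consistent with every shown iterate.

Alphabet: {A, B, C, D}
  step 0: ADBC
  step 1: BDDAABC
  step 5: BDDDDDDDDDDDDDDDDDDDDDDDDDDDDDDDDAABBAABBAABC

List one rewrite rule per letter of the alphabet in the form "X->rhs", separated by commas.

A->B, B->A, C->ABC, D->DD

  step 0 ⇒ step 1: ADBC ⇒ B·DD·A·ABC
    A ↦ B
    B ↦ A
    C ↦ ABC
    D ↦ DD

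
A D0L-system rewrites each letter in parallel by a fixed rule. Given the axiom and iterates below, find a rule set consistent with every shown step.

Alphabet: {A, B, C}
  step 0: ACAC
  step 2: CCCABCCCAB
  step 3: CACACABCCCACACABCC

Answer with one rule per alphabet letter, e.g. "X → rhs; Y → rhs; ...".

  step 2 ⇒ step 3: CCCABCCCAB ⇒ CA·CA·CA·B·CC·CA·CA·CA·B·CC
    A ↦ B
    B ↦ CC
    C ↦ CA

A->B, B->CC, C->CA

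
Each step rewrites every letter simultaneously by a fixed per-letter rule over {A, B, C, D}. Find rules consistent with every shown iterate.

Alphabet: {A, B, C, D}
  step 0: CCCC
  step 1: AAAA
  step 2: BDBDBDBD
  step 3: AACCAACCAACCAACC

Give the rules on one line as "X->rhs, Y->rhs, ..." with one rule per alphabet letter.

A->BD, B->AA, C->A, D->CC

  step 2 ⇒ step 3: BDBDBDBD ⇒ AA·CC·AA·CC·AA·CC·AA·CC
    B ↦ AA
    D ↦ CC
  step 1 ⇒ step 2: AAAA ⇒ BD·BD·BD·BD
    A ↦ BD
  step 0 ⇒ step 1: CCCC ⇒ A·A·A·A
    C ↦ A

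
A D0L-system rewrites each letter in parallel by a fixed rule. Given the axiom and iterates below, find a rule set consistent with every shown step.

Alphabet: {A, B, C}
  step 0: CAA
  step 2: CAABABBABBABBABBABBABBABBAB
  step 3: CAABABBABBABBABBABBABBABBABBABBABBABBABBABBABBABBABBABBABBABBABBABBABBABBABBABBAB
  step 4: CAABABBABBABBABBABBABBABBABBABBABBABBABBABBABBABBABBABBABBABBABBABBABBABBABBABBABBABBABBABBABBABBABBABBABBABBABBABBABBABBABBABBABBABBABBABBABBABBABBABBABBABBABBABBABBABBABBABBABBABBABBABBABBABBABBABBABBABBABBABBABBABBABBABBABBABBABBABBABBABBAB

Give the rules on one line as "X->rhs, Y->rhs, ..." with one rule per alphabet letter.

A->BAB, B->BAB, C->CAA

  step 3 ⇒ step 4: CAABABBABBABBABBABBABBABBABBABBABBABBABBABBABBABBABBABBABBABBABBABBABBABBABBABBAB ⇒ CAA·BAB·BAB·BAB·BAB·BAB·BAB·BAB·BAB·BAB·BAB·BAB·BAB·BAB·BAB·BAB·BAB·BAB·BAB·BAB·BAB·BAB·BAB·BAB·BAB·BAB·BAB·BAB·BAB·BAB·BAB·BAB·BAB·BAB·BAB·BAB·BAB·BAB·BAB·BAB·BAB·BAB·BAB·BAB·BAB·BAB·BAB·BAB·BAB·BAB·BAB·BAB·BAB·BAB·BAB·BAB·BAB·BAB·BAB·BAB·BAB·BAB·BAB·BAB·BAB·BAB·BAB·BAB·BAB·BAB·BAB·BAB·BAB·BAB·BAB·BAB·BAB·BAB·BAB·BAB·BAB
    A ↦ BAB
    B ↦ BAB
    C ↦ CAA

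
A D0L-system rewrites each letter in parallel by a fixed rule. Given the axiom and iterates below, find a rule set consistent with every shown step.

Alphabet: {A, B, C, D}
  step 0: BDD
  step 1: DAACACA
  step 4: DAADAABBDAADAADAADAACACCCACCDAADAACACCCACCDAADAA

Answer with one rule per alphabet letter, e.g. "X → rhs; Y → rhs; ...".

  step 0 ⇒ step 1: BDD ⇒ DAA·CA·CA
    B ↦ DAA
    D ↦ CA
    A ↦ C  (constrained at step 1)
    C ↦ BB  (constrained at step 1)

A->C, B->DAA, C->BB, D->CA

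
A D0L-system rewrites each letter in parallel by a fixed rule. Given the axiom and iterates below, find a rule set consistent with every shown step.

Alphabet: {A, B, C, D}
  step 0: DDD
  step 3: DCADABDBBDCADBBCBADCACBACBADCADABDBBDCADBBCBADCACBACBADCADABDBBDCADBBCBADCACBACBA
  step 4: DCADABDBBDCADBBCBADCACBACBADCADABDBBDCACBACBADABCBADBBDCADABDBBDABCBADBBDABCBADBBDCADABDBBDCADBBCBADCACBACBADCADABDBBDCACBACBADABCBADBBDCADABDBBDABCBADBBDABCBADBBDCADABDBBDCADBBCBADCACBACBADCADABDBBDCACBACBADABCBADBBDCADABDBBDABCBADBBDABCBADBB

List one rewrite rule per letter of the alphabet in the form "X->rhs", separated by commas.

A->DBB, B->CBA, C->DAB, D->DCA

  step 3 ⇒ step 4: DCADABDBBDCADBBCBADCACBACBADCADABDBBDCADBBCBADCACBACBADCADABDBBDCADBBCBADCACBACBA ⇒ DCA·DAB·DBB·DCA·DBB·CBA·DCA·CBA·CBA·DCA·DAB·DBB·DCA·CBA·CBA·DAB·CBA·DBB·DCA·DAB·DBB·DAB·CBA·DBB·DAB·CBA·DBB·DCA·DAB·DBB·DCA·DBB·CBA·DCA·CBA·CBA·DCA·DAB·DBB·DCA·CBA·CBA·DAB·CBA·DBB·DCA·DAB·DBB·DAB·CBA·DBB·DAB·CBA·DBB·DCA·DAB·DBB·DCA·DBB·CBA·DCA·CBA·CBA·DCA·DAB·DBB·DCA·CBA·CBA·DAB·CBA·DBB·DCA·DAB·DBB·DAB·CBA·DBB·DAB·CBA·DBB
    A ↦ DBB
    B ↦ CBA
    C ↦ DAB
    D ↦ DCA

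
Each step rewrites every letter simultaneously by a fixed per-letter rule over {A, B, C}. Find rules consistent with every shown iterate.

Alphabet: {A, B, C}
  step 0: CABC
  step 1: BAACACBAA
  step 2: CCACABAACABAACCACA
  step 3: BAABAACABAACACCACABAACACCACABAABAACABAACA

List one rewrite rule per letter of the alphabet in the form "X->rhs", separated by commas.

  step 2 ⇒ step 3: CCACABAACABAACCACA ⇒ BAA·BAA·CA·BAA·CA·C·CA·CA·BAA·CA·C·CA·CA·BAA·BAA·CA·BAA·CA
    A ↦ CA
    B ↦ C
    C ↦ BAA

A->CA, B->C, C->BAA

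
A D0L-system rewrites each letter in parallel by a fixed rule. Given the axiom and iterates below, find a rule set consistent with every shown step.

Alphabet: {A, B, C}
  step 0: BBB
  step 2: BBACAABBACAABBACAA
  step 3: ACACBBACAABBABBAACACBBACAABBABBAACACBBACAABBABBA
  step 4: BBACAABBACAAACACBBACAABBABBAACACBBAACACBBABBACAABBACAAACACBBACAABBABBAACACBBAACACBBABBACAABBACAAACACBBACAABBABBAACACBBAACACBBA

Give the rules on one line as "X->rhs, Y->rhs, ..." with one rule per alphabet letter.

  step 3 ⇒ step 4: ACACBBACAABBABBAACACBBACAABBABBAACACBBACAABBABBA ⇒ BBA·CAA·BBA·CAA·AC·AC·BBA·CAA·BBA·BBA·AC·AC·BBA·AC·AC·BBA·BBA·CAA·BBA·CAA·AC·AC·BBA·CAA·BBA·BBA·AC·AC·BBA·AC·AC·BBA·BBA·CAA·BBA·CAA·AC·AC·BBA·CAA·BBA·BBA·AC·AC·BBA·AC·AC·BBA
    A ↦ BBA
    B ↦ AC
    C ↦ CAA

A->BBA, B->AC, C->CAA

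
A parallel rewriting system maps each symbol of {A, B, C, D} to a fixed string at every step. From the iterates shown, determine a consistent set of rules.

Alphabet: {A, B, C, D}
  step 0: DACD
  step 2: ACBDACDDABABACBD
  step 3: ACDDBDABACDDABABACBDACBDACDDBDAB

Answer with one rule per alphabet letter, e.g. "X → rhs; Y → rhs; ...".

A->AC, B->BD, C->DD, D->AB

  step 2 ⇒ step 3: ACBDACDDABABACBD ⇒ AC·DD·BD·AB·AC·DD·AB·AB·AC·BD·AC·BD·AC·DD·BD·AB
    A ↦ AC
    B ↦ BD
    C ↦ DD
    D ↦ AB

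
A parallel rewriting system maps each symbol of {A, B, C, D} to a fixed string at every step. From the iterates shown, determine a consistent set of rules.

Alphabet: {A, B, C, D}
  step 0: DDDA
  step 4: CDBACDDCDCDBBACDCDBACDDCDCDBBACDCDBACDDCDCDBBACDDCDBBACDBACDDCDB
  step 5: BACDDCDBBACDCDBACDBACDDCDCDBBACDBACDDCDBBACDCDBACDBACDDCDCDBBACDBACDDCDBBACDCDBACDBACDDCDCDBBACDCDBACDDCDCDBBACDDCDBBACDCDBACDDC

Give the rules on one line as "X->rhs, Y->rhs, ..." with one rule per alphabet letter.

  step 4 ⇒ step 5: CDBACDDCDCDBBACDCDBACDDCDCDBBACDCDBACDDCDCDBBACDDCDBBACDBACDDCDB ⇒ BA·CD·DC·DB·BA·CD·CD·BA·CD·BA·CD·DC·DC·DB·BA·CD·BA·CD·DC·DB·BA·CD·CD·BA·CD·BA·CD·DC·DC·DB·BA·CD·BA·CD·DC·DB·BA·CD·CD·BA·CD·BA·CD·DC·DC·DB·BA·CD·CD·BA·CD·DC·DC·DB·BA·CD·DC·DB·BA·CD·CD·BA·CD·DC
    A ↦ DB
    B ↦ DC
    C ↦ BA
    D ↦ CD

A->DB, B->DC, C->BA, D->CD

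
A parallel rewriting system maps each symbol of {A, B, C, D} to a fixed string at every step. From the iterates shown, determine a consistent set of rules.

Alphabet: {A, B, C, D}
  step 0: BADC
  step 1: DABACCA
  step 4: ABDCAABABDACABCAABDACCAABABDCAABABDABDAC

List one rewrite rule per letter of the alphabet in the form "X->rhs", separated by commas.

A->AB, B->D, C->CA, D->AC

  step 0 ⇒ step 1: BADC ⇒ D·AB·AC·CA
    A ↦ AB
    B ↦ D
    C ↦ CA
    D ↦ AC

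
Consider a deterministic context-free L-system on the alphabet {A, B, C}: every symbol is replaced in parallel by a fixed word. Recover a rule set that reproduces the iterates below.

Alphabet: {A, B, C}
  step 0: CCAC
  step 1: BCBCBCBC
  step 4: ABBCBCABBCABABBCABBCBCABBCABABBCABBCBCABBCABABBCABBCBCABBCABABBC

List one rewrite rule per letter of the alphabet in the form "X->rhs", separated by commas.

A->BC, B->AB, C->BC

  step 0 ⇒ step 1: CCAC ⇒ BC·BC·BC·BC
    A ↦ BC
    C ↦ BC
    B ↦ AB  (constrained at step 1)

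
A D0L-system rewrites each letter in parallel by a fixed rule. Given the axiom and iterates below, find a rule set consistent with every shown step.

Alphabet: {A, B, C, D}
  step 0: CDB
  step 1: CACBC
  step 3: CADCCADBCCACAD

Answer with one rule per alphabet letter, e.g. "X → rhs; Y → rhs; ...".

  step 0 ⇒ step 1: CDB ⇒ CA·C·BC
    B ↦ BC
    C ↦ CA
    D ↦ C
    A ↦ D  (constrained at step 1)

A->D, B->BC, C->CA, D->C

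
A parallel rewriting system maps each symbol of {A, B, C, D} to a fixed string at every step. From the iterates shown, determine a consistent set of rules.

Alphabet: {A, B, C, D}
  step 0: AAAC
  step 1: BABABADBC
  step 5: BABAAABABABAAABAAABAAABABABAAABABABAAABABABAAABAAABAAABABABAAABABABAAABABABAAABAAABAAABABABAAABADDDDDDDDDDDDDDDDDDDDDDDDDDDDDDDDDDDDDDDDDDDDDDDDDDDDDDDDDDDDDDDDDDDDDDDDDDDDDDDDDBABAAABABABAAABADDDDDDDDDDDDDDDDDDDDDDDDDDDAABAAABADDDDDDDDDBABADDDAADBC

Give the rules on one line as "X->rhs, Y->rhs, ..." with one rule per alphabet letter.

A->BA, B->AA, C->DBC, D->DDD

  step 0 ⇒ step 1: AAAC ⇒ BA·BA·BA·DBC
    A ↦ BA
    C ↦ DBC
    B ↦ AA  (constrained at step 1)
    D ↦ DDD  (constrained at step 1)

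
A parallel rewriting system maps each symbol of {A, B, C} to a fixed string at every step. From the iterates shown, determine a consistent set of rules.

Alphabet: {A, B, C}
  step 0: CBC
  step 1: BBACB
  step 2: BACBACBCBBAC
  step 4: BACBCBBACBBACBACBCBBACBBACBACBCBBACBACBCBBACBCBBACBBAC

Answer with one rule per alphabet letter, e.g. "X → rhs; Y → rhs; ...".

  step 1 ⇒ step 2: BBACB ⇒ BAC·BAC·BC·B·BAC
    A ↦ BC
    B ↦ BAC
    C ↦ B

A->BC, B->BAC, C->B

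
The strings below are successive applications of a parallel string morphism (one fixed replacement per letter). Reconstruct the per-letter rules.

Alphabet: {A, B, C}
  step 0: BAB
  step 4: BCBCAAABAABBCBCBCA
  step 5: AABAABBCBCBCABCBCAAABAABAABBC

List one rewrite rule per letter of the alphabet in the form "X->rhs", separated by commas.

A->BC, B->A, C->AB

  step 4 ⇒ step 5: BCBCAAABAABBCBCBCA ⇒ A·AB·A·AB·BC·BC·BC·A·BC·BC·A·A·AB·A·AB·A·AB·BC
    A ↦ BC
    B ↦ A
    C ↦ AB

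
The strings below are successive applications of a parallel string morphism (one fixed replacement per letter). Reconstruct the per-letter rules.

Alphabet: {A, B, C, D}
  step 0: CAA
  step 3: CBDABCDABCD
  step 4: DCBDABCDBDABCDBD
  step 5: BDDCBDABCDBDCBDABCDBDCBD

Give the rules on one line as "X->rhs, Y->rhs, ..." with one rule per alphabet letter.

  step 4 ⇒ step 5: DCBDABCDBDABCDBD ⇒ BD·D·C·BD·AB·C·D·BD·C·BD·AB·C·D·BD·C·BD
    A ↦ AB
    B ↦ C
    C ↦ D
    D ↦ BD

A->AB, B->C, C->D, D->BD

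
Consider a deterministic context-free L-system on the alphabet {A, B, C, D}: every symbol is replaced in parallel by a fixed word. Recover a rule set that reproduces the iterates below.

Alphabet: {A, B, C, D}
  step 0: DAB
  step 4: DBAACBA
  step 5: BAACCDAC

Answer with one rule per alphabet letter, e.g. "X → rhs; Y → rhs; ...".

A->C, B->A, C->D, D->BA

  step 4 ⇒ step 5: DBAACBA ⇒ BA·A·C·C·D·A·C
    A ↦ C
    B ↦ A
    C ↦ D
    D ↦ BA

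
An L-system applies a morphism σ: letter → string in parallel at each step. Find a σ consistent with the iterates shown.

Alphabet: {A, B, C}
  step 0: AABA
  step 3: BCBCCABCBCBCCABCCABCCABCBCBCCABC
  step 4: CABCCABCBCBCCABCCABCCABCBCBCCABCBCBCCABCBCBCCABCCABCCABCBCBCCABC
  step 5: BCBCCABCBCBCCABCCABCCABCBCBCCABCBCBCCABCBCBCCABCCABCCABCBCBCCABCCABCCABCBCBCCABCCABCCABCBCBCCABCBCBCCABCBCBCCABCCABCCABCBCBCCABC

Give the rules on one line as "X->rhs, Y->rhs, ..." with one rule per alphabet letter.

  step 4 ⇒ step 5: CABCCABCBCBCCABCCABCCABCBCBCCABCBCBCCABCBCBCCABCCABCCABCBCBCCABC ⇒ BC·BC·CA·BC·BC·BC·CA·BC·CA·BC·CA·BC·BC·BC·CA·BC·BC·BC·CA·BC·BC·BC·CA·BC·CA·BC·CA·BC·BC·BC·CA·BC·CA·BC·CA·BC·BC·BC·CA·BC·CA·BC·CA·BC·BC·BC·CA·BC·BC·BC·CA·BC·BC·BC·CA·BC·CA·BC·CA·BC·BC·BC·CA·BC
    A ↦ BC
    B ↦ CA
    C ↦ BC

A->BC, B->CA, C->BC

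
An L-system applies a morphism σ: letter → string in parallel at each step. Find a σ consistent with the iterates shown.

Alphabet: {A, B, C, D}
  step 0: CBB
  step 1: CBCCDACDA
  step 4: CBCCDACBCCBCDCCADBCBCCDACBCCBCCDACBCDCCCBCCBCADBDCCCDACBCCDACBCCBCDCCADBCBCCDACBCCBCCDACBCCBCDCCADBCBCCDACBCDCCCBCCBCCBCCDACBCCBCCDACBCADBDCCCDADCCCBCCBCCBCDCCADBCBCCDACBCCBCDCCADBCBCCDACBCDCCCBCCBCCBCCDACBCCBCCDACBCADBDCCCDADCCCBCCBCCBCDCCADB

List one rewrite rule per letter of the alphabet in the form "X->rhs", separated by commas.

  step 0 ⇒ step 1: CBB ⇒ CBC·CDA·CDA
    B ↦ CDA
    C ↦ CBC
    A ↦ ADB  (constrained at step 1)
    D ↦ DCC  (constrained at step 1)

A->ADB, B->CDA, C->CBC, D->DCC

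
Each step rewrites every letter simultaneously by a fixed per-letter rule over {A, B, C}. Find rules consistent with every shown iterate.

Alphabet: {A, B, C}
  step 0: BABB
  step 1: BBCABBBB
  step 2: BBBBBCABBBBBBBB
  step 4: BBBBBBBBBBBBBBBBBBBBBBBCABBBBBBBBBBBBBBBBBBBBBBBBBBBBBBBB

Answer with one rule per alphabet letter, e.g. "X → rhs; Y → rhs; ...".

A->CA, B->BB, C->B

  step 1 ⇒ step 2: BBCABBBB ⇒ BB·BB·B·CA·BB·BB·BB·BB
    A ↦ CA
    B ↦ BB
    C ↦ B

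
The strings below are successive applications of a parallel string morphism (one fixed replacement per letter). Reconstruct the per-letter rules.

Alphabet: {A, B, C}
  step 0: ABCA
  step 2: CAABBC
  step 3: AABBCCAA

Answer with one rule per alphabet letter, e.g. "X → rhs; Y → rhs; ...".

  step 2 ⇒ step 3: CAABBC ⇒ AA·B·B·C·C·AA
    A ↦ B
    B ↦ C
    C ↦ AA

A->B, B->C, C->AA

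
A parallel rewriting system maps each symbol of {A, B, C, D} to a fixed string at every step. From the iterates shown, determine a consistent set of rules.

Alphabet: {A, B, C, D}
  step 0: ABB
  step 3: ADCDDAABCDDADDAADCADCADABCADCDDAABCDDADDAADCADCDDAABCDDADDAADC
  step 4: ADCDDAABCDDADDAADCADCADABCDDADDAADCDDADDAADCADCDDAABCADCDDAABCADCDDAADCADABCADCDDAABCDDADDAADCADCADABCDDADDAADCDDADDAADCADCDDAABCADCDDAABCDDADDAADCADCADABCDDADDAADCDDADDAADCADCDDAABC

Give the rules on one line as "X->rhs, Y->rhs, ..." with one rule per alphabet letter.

A->ADC, B->AD, C->ABC, D->DDA

  step 3 ⇒ step 4: ADCDDAABCDDADDAADCADCADABCADCDDAABCDDADDAADCADCDDAABCDDADDAADC ⇒ ADC·DDA·ABC·DDA·DDA·ADC·ADC·AD·ABC·DDA·DDA·ADC·DDA·DDA·ADC·ADC·DDA·ABC·ADC·DDA·ABC·ADC·DDA·ADC·AD·ABC·ADC·DDA·ABC·DDA·DDA·ADC·ADC·AD·ABC·DDA·DDA·ADC·DDA·DDA·ADC·ADC·DDA·ABC·ADC·DDA·ABC·DDA·DDA·ADC·ADC·AD·ABC·DDA·DDA·ADC·DDA·DDA·ADC·ADC·DDA·ABC
    A ↦ ADC
    B ↦ AD
    C ↦ ABC
    D ↦ DDA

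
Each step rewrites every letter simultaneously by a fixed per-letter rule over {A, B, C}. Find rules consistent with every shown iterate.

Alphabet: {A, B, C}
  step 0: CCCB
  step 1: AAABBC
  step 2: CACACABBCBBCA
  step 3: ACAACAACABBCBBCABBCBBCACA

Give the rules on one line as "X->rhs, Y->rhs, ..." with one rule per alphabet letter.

A->CA, B->BBC, C->A

  step 2 ⇒ step 3: CACACABBCBBCA ⇒ A·CA·A·CA·A·CA·BBC·BBC·A·BBC·BBC·A·CA
    A ↦ CA
    B ↦ BBC
    C ↦ A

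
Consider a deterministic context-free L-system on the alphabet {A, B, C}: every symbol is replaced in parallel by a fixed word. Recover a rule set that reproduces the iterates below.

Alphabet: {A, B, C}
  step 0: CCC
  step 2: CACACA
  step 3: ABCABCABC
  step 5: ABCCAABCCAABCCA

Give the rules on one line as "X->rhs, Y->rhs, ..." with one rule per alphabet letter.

  step 2 ⇒ step 3: CACACA ⇒ AB·C·AB·C·AB·C
    A ↦ C
    C ↦ AB
    B ↦ A  (constrained at step 3)

A->C, B->A, C->AB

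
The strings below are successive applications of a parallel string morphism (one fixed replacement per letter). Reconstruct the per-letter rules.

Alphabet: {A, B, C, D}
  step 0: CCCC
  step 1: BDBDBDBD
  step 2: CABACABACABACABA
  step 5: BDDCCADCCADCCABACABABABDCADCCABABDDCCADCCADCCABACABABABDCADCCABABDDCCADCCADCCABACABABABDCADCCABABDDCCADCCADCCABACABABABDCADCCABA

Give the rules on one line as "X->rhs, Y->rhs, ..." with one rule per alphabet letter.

  step 1 ⇒ step 2: BDBDBDBD ⇒ CA·BA·CA·BA·CA·BA·CA·BA
    B ↦ CA
    D ↦ BA
    A ↦ DC  (constrained at step 2)
  step 0 ⇒ step 1: CCCC ⇒ BD·BD·BD·BD
    C ↦ BD

A->DC, B->CA, C->BD, D->BA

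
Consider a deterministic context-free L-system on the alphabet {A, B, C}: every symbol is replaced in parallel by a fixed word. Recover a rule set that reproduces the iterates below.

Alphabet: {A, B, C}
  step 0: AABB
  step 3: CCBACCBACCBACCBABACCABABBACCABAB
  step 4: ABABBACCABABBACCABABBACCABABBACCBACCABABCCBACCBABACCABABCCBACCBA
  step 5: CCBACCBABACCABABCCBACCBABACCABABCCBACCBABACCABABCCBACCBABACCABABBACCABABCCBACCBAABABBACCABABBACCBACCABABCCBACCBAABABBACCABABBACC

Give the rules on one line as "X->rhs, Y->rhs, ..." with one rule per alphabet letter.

  step 4 ⇒ step 5: ABABBACCABABBACCABABBACCABABBACCBACCABABCCBACCBABACCABABCCBACCBA ⇒ CC·BA·CC·BA·BA·CC·AB·AB·CC·BA·CC·BA·BA·CC·AB·AB·CC·BA·CC·BA·BA·CC·AB·AB·CC·BA·CC·BA·BA·CC·AB·AB·BA·CC·AB·AB·CC·BA·CC·BA·AB·AB·BA·CC·AB·AB·BA·CC·BA·CC·AB·AB·CC·BA·CC·BA·AB·AB·BA·CC·AB·AB·BA·CC
    A ↦ CC
    B ↦ BA
    C ↦ AB

A->CC, B->BA, C->AB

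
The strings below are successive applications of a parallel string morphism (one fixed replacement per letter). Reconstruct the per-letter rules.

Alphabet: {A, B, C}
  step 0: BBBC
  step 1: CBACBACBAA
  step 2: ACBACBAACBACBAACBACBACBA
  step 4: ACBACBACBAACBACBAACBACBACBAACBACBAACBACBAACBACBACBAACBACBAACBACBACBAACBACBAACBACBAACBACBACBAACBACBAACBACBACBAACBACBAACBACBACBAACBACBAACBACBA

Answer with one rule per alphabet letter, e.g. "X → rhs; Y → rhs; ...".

  step 1 ⇒ step 2: CBACBACBAA ⇒ A·CBA·CBA·A·CBA·CBA·A·CBA·CBA·CBA
    A ↦ CBA
    B ↦ CBA
    C ↦ A

A->CBA, B->CBA, C->A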